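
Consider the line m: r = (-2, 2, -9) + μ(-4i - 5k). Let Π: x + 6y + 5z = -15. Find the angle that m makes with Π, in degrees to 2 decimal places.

35.11

sin θ = |n·v| / (|n||v|) = |-29| / (√62 · √41) = 0.57519.
θ ≈ 35.11°.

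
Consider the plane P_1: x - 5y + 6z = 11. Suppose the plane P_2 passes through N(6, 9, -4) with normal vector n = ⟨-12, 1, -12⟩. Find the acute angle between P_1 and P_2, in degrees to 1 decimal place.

P_2: n·r = n·N gives -12x + y - 12z = -15.
cos θ = |n₁·n₂| / (|n₁||n₂|) = |-89| / (√62 · √289).
θ = arccos(0.66488) ≈ 48.3°.

48.3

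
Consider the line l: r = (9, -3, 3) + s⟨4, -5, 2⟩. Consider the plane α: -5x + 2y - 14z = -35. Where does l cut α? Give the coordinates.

Substitute r = (9, -3, 3) + t(4, -5, 2) into the plane: -93 + (-58)t = -35, so t = -1.
Intersection: (9, -3, 3) + (-1)·(4, -5, 2) = (5, 2, 1).

(5, 2, 1)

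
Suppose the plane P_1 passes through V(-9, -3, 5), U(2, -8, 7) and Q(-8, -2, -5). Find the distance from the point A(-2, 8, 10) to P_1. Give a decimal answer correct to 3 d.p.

13.409

VU = (11, -5, 2), VQ = (1, 1, -10); a normal to P_1 is VU × VQ = (48, 112, 16).
Using V: P_1 has equation 48x + 112y + 16z = -688.
n·A − d = (48)·(-2) + (112)·(8) + (16)·(10) − (-688) = 1648; |n| = √15104.
Distance = |1648| / √15104 = 1648/√15104 ≈ 13.409.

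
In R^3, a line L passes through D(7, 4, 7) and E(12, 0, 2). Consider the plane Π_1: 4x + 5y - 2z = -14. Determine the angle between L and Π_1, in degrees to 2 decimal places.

10.57

A direction vector for L is E − D = (5, -4, -5).
sin θ = |n·v| / (|n||v|) = |10| / (√45 · √66) = 0.18349.
θ ≈ 10.57°.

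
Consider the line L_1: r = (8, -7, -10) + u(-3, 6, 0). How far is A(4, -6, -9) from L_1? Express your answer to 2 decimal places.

3.29

Taking (8, -7, -10) on L_1 with direction v = (-3, 6, 0): w = A − (8, -7, -10) = (-4, 1, 1), and w × v = (-6, -3, -21).
Distance = |w × v| / |v| = √486 / √45 ≈ 3.29.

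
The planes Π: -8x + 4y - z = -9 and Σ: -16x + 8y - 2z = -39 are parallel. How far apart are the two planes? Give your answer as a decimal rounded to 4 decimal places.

Rescale Σ by 1/2: -8x + 4y - z = -39/2. Then distance = |-9 − (-39/2)| / √81 ≈ 1.1667.

1.1667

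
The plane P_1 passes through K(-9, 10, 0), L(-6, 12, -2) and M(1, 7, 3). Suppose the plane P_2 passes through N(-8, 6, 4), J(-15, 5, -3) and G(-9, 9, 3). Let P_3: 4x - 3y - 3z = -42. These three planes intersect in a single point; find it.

(-3, 1, 9)

KL = (3, 2, -2), KM = (10, -3, 3); a normal to P_1 is KL × KM = (0, -29, -29).
Using K: P_1 has equation -29y - 29z = -290.
NJ = (-7, -1, -7), NG = (-1, 3, -1); a normal to P_2 is NJ × NG = (22, 0, -22).
Using N: P_2 has equation 22x - 22z = -264.
Solving the 3×3 linear system -29y - 29z = -290, 22x - 22z = -264, 4x - 3y - 3z = -42 (e.g. by elimination or Cramer's rule, determinant = 2552) gives (-3, 1, 9).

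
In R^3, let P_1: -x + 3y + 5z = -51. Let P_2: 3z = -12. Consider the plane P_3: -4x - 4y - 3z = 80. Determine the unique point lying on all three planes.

(-5, -12, -4)

Solving the 3×3 linear system -x + 3y + 5z = -51, 3z = -12, -4x - 4y - 3z = 80 (e.g. by elimination or Cramer's rule, determinant = -48) gives (-5, -12, -4).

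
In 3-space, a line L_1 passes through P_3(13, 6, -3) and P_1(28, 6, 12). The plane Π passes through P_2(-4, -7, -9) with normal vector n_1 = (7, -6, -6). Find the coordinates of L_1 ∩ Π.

A direction vector for L_1 is P_1 − P_3 = (15, 0, 15).
Π: n_1·r = n_1·P_2 gives 7x - 6y - 6z = 68.
Substitute r = (13, 6, -3) + t(15, 0, 15) into the plane: 73 + 15t = 68, so t = -1/3.
Intersection: (13, 6, -3) + (-1/3)·(15, 0, 15) = (8, 6, -8).

(8, 6, -8)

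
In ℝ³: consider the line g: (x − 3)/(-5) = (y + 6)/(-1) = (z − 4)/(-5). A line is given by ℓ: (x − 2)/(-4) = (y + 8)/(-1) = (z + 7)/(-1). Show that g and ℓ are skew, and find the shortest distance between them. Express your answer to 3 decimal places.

g has direction (-5, -1, -5) through (3, -6, 4).
ℓ has direction (-4, -1, -1) through (2, -8, -7).
Common perpendicular direction n = (-5, -1, -5) × (-4, -1, -1) = (-4, 15, 1).
With w = (2, -8, -7) − (3, -6, 4) = (-1, -2, -11), w · n = -37.
Since n ≠ 0 the lines are not parallel, and w · n = -37 ≠ 0 so they do not intersect; hence they are skew.
Distance = |w · n| / |n| = |-37| / √242 ≈ 2.378.

2.378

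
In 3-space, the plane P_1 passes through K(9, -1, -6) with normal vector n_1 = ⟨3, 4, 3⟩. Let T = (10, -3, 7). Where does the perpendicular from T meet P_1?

P_1: n_1·r = n_1·K gives 3x + 4y + 3z = 5.
Foot = T − λn with λ = (n·T − d)/|n|² = (39 − 5)/34 = 1.
Foot = (10, -3, 7) − 1·(3, 4, 3) = (7, -7, 4).

(7, -7, 4)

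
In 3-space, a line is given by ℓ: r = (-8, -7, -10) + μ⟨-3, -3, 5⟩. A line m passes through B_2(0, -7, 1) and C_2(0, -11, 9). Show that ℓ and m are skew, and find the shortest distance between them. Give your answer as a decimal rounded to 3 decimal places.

3.686

A direction vector for m is C_2 − B_2 = (0, -4, 8).
Common perpendicular direction n = (-3, -3, 5) × (0, -4, 8) = (-4, 24, 12).
With w = (0, -7, 1) − (-8, -7, -10) = (8, 0, 11), w · n = 100.
Since n ≠ 0 the lines are not parallel, and w · n = 100 ≠ 0 so they do not intersect; hence they are skew.
Distance = |w · n| / |n| = |100| / √736 ≈ 3.686.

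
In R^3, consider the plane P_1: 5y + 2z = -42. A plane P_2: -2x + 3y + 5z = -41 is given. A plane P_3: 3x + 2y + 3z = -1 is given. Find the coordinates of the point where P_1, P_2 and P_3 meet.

Solving the 3×3 linear system 5y + 2z = -42, -2x + 3y + 5z = -41, 3x + 2y + 3z = -1 (e.g. by elimination or Cramer's rule, determinant = 79) gives (6, -8, -1).

(6, -8, -1)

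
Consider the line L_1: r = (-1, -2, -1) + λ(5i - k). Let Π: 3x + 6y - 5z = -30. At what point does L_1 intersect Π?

Substitute r = (-1, -2, -1) + t(5, 0, -1) into the plane: -10 + 20t = -30, so t = -1.
Intersection: (-1, -2, -1) + (-1)·(5, 0, -1) = (-6, -2, 0).

(-6, -2, 0)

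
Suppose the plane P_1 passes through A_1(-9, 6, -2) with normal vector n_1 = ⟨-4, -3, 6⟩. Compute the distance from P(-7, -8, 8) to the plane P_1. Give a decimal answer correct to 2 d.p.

12.04

P_1: n_1·r = n_1·A_1 gives -4x - 3y + 6z = 6.
n·P − d = (-4)·(-7) + (-3)·(-8) + (6)·(8) − 6 = 94; |n| = √61.
Distance = |94| / √61 = 94/√61 ≈ 12.04.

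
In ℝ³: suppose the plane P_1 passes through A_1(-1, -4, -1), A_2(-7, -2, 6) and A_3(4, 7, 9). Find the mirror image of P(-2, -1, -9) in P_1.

(4, -11, -1)

A_1A_2 = (-6, 2, 7), A_1A_3 = (5, 11, 10); a normal to P_1 is A_1A_2 × A_1A_3 = (-57, 95, -76).
Using A_1: P_1 has equation -57x + 95y - 76z = -247.
λ = (n·P − d)/|n|² = (703 − (-247))/18050 = 1/19.
Reflection = P − 2λn = (-2, -1, -9) − (2/19)·(-57, 95, -76) = (4, -11, -1).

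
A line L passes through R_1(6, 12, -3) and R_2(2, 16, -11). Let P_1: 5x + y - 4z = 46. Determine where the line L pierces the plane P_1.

(8, 10, 1)

A direction vector for L is R_2 − R_1 = (-4, 4, -8).
Substitute r = (6, 12, -3) + t(-4, 4, -8) into the plane: 54 + 16t = 46, so t = -1/2.
Intersection: (6, 12, -3) + (-1/2)·(-4, 4, -8) = (8, 10, 1).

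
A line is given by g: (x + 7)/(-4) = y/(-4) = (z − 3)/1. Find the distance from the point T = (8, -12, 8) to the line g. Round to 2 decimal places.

g has direction (-4, -4, 1) through (-7, 0, 3).
Taking (-7, 0, 3) on g with direction v = (-4, -4, 1): w = T − (-7, 0, 3) = (15, -12, 5), and w × v = (8, -35, -108).
Distance = |w × v| / |v| = √12953 / √33 ≈ 19.81.

19.81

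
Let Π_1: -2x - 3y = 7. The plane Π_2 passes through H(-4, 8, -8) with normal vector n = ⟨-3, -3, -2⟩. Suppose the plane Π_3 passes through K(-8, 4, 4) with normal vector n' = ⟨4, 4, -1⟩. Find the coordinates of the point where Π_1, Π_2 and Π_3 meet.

(-5, 1, 4)

Π_2: n·r = n·H gives -3x - 3y - 2z = 4.
Π_3: n'·r = n'·K gives 4x + 4y - z = -20.
Solving the 3×3 linear system -2x - 3y = 7, -3x - 3y - 2z = 4, 4x + 4y - z = -20 (e.g. by elimination or Cramer's rule, determinant = 11) gives (-5, 1, 4).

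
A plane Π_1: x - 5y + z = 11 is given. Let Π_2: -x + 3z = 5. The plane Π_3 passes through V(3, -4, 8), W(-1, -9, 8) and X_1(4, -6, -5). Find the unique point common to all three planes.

VW = (-4, -5, 0), VX_1 = (1, -2, -13); a normal to Π_3 is VW × VX_1 = (65, -52, 13).
Using V: Π_3 has equation 65x - 52y + 13z = 507.
Solving the 3×3 linear system x - 5y + z = 11, -x + 3z = 5, 65x - 52y + 13z = 507 (e.g. by elimination or Cramer's rule, determinant = -832) gives (7, 0, 4).

(7, 0, 4)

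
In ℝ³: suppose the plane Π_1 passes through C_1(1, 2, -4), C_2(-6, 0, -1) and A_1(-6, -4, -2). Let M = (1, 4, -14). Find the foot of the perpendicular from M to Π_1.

C_1C_2 = (-7, -2, 3), C_1A_1 = (-7, -6, 2); a normal to Π_1 is C_1C_2 × C_1A_1 = (14, -7, 28).
Using C_1: Π_1 has equation 14x - 7y + 28z = -112.
Foot = M − λn with λ = (n·M − d)/|n|² = (-406 − (-112))/1029 = -2/7.
Foot = (1, 4, -14) − (-2/7)·(14, -7, 28) = (5, 2, -6).

(5, 2, -6)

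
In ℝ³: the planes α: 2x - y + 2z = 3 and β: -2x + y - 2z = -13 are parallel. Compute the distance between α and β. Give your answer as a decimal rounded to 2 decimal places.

Rescale β by 1/(-1): 2x - y + 2z = 13. Then distance = |3 − 13| / √9 ≈ 3.33.

3.33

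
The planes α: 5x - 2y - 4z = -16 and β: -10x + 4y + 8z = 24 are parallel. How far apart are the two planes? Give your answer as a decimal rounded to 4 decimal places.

Rescale β by 1/(-2): 5x - 2y - 4z = -12. Then distance = |-16 − (-12)| / √45 ≈ 0.5963.

0.5963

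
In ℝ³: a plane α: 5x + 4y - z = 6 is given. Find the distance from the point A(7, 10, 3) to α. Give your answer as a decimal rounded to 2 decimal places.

n·A − d = (5)·(7) + (4)·(10) + (-1)·(3) − 6 = 66; |n| = √42.
Distance = |66| / √42 = 66/√42 ≈ 10.18.

10.18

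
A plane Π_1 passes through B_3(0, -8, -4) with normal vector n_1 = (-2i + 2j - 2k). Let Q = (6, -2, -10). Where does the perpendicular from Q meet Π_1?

(8, -4, -8)

Π_1: n_1·r = n_1·B_3 gives -2x + 2y - 2z = -8.
Foot = Q − λn with λ = (n·Q − d)/|n|² = (4 − (-8))/12 = 1.
Foot = (6, -2, -10) − 1·(-2, 2, -2) = (8, -4, -8).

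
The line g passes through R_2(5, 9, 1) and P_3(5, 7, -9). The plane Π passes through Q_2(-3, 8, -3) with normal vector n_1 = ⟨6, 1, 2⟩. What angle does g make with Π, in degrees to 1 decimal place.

A direction vector for g is P_3 − R_2 = (0, -2, -10).
Π: n_1·r = n_1·Q_2 gives 6x + y + 2z = -16.
sin θ = |n·v| / (|n||v|) = |-22| / (√41 · √104) = 0.33691.
θ ≈ 19.7°.

19.7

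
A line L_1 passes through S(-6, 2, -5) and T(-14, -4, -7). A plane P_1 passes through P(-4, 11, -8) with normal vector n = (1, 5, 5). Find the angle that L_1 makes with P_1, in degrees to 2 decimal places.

41.23

A direction vector for L_1 is T − S = (-8, -6, -2).
P_1: n·r = n·P gives x + 5y + 5z = 11.
sin θ = |n·v| / (|n||v|) = |-48| / (√51 · √104) = 0.65908.
θ ≈ 41.23°.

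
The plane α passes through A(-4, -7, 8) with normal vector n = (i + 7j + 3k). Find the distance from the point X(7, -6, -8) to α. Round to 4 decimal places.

3.9057

α: n·r = n·A gives x + 7y + 3z = -29.
n·X − d = (1)·(7) + (7)·(-6) + (3)·(-8) − (-29) = -30; |n| = √59.
Distance = |-30| / √59 = 30/√59 ≈ 3.9057.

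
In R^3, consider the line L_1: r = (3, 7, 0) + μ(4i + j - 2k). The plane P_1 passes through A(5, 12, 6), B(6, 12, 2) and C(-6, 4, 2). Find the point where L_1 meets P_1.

(-5, 5, 4)

AB = (1, 0, -4), AC = (-11, -8, -4); a normal to P_1 is AB × AC = (-32, 48, -8).
Using A: P_1 has equation -32x + 48y - 8z = 368.
Substitute r = (3, 7, 0) + t(4, 1, -2) into the plane: 240 + (-64)t = 368, so t = -2.
Intersection: (3, 7, 0) + (-2)·(4, 1, -2) = (-5, 5, 4).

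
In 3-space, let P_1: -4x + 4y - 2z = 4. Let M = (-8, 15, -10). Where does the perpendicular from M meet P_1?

Foot = M − λn with λ = (n·M − d)/|n|² = (112 − 4)/36 = 3.
Foot = (-8, 15, -10) − 3·(-4, 4, -2) = (4, 3, -4).

(4, 3, -4)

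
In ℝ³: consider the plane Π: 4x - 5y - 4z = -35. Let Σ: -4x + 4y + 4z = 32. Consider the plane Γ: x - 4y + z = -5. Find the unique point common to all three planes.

Solving the 3×3 linear system 4x - 5y - 4z = -35, -4x + 4y + 4z = 32, x - 4y + z = -5 (e.g. by elimination or Cramer's rule, determinant = -8) gives (1, 3, 6).

(1, 3, 6)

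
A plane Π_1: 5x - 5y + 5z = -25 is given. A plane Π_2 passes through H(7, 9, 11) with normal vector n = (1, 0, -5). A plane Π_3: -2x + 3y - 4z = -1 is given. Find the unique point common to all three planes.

Π_2: n·r = n·H gives x - 5z = -48.
Solving the 3×3 linear system 5x - 5y + 5z = -25, x - 5z = -48, -2x + 3y - 4z = -1 (e.g. by elimination or Cramer's rule, determinant = 20) gives (-8, 5, 8).

(-8, 5, 8)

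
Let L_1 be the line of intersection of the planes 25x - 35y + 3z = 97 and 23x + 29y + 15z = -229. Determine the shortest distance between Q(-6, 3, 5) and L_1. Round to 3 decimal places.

9.103

Direction of L_1: (25, -35, 3) × (23, 29, 15) = (-612, -306, 1530).
A point on L_1: solving the two plane equations with x = -5 gives (-5, -6, 4).
Taking (-5, -6, 4) on L_1 with direction v = (-612, -306, 1530): w = Q − (-5, -6, 4) = (-1, 9, 1), and w × v = (14076, 918, 5814).
Distance = |w × v| / |v| = √232779096 / √2809080 ≈ 9.103.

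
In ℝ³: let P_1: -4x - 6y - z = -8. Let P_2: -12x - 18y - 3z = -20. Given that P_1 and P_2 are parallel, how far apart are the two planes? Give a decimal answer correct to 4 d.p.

Rescale P_2 by 1/3: -4x - 6y - z = -20/3. Then distance = |-8 − (-20/3)| / √53 ≈ 0.1831.

0.1831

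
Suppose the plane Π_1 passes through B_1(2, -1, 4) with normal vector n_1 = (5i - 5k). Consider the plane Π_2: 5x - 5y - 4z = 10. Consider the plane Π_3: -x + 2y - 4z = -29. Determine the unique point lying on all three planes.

(3, -3, 5)

Π_1: n_1·r = n_1·B_1 gives 5x - 5z = -10.
Solving the 3×3 linear system 5x - 5z = -10, 5x - 5y - 4z = 10, -x + 2y - 4z = -29 (e.g. by elimination or Cramer's rule, determinant = 115) gives (3, -3, 5).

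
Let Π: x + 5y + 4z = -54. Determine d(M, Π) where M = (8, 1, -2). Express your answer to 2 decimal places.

n·M − d = (1)·(8) + (5)·(1) + (4)·(-2) − (-54) = 59; |n| = √42.
Distance = |59| / √42 = 59/√42 ≈ 9.10.

9.10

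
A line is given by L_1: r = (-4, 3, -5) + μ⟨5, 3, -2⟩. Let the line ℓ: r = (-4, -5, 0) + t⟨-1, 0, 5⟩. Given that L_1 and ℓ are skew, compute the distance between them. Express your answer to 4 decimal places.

7.2043

Common perpendicular direction n = (5, 3, -2) × (-1, 0, 5) = (15, -23, 3).
With w = (-4, -5, 0) − (-4, 3, -5) = (0, -8, 5), w · n = 199.
Distance = |w · n| / |n| = |199| / √763 ≈ 7.2043.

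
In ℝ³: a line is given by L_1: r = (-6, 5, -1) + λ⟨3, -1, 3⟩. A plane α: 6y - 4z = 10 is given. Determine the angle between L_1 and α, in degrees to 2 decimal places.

34.94

sin θ = |n·v| / (|n||v|) = |-18| / (√52 · √19) = 0.57266.
θ ≈ 34.94°.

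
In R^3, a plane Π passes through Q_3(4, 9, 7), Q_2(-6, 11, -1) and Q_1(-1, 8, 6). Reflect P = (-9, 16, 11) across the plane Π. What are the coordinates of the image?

(-3, -2, -1)

Q_3Q_2 = (-10, 2, -8), Q_3Q_1 = (-5, -1, -1); a normal to Π is Q_3Q_2 × Q_3Q_1 = (-10, 30, 20).
Using Q_3: Π has equation -10x + 30y + 20z = 370.
λ = (n·P − d)/|n|² = (790 − 370)/1400 = 3/10.
Reflection = P − 2λn = (-9, 16, 11) − (3/5)·(-10, 30, 20) = (-3, -2, -1).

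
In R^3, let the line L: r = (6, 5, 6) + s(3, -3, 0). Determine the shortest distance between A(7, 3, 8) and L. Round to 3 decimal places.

Taking (6, 5, 6) on L with direction v = (3, -3, 0): w = A − (6, 5, 6) = (1, -2, 2), and w × v = (6, 6, 3).
Distance = |w × v| / |v| = √81 / √18 ≈ 2.121.

2.121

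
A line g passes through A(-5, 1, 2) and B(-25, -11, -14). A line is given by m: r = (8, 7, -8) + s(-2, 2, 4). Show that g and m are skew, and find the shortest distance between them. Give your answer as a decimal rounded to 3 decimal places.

A direction vector for g is B − A = (-20, -12, -16).
Common perpendicular direction n = (-20, -12, -16) × (-2, 2, 4) = (-16, 112, -64).
With w = (8, 7, -8) − (-5, 1, 2) = (13, 6, -10), w · n = 1104.
Since n ≠ 0 the lines are not parallel, and w · n = 1104 ≠ 0 so they do not intersect; hence they are skew.
Distance = |w · n| / |n| = |1104| / √16896 ≈ 8.493.

8.493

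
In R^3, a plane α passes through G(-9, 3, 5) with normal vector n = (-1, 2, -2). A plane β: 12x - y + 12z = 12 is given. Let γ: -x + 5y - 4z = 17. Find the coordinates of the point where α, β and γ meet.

α: n·r = n·G gives -x + 2y - 2z = 5.
Solving the 3×3 linear system -x + 2y - 2z = 5, 12x - y + 12z = 12, -x + 5y - 4z = 17 (e.g. by elimination or Cramer's rule, determinant = 10) gives (7, 0, -6).

(7, 0, -6)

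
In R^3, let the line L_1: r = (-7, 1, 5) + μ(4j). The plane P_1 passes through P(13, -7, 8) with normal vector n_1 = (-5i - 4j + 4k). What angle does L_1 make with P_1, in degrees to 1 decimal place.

32.0

P_1: n_1·r = n_1·P gives -5x - 4y + 4z = -5.
sin θ = |n·v| / (|n||v|) = |-16| / (√57 · √16) = 0.52981.
θ ≈ 32.0°.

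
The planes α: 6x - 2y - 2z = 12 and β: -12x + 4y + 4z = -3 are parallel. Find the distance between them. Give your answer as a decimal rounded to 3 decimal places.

Rescale β by 1/(-2): 6x - 2y - 2z = 3/2. Then distance = |12 − (3/2)| / √44 ≈ 1.583.

1.583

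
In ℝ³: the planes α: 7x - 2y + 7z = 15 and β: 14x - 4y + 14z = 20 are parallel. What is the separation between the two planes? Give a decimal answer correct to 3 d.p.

0.495

Rescale β by 1/2: 7x - 2y + 7z = 10. Then distance = |15 − 10| / √102 ≈ 0.495.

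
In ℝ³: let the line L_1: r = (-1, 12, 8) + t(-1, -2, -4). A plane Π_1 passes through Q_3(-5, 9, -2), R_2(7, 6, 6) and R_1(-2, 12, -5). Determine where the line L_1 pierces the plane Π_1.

(-3, 8, 0)

Q_3R_2 = (12, -3, 8), Q_3R_1 = (3, 3, -3); a normal to Π_1 is Q_3R_2 × Q_3R_1 = (-15, 60, 45).
Using Q_3: Π_1 has equation -15x + 60y + 45z = 525.
Substitute r = (-1, 12, 8) + t(-1, -2, -4) into the plane: 1095 + (-285)t = 525, so t = 2.
Intersection: (-1, 12, 8) + 2·(-1, -2, -4) = (-3, 8, 0).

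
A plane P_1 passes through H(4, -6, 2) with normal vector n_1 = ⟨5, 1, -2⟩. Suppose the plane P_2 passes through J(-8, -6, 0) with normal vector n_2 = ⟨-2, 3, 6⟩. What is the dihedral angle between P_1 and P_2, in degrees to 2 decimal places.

P_1: n_1·r = n_1·H gives 5x + y - 2z = 10.
P_2: n_2·r = n_2·J gives -2x + 3y + 6z = -2.
cos θ = |n₁·n₂| / (|n₁||n₂|) = |-19| / (√30 · √49).
θ = arccos(0.49556) ≈ 60.29°.

60.29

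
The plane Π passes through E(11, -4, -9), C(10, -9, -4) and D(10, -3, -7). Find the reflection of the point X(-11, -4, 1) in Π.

(19, 2, 13)

EC = (-1, -5, 5), ED = (-1, 1, 2); a normal to Π is EC × ED = (-15, -3, -6).
Using E: Π has equation -15x - 3y - 6z = -99.
λ = (n·X − d)/|n|² = (171 − (-99))/270 = 1.
Reflection = X − 2λn = (-11, -4, 1) − 2·(-15, -3, -6) = (19, 2, 13).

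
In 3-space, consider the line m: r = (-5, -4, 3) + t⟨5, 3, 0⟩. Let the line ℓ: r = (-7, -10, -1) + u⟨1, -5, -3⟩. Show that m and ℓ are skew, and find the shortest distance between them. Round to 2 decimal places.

1.21

Common perpendicular direction n = (5, 3, 0) × (1, -5, -3) = (-9, 15, -28).
With w = (-7, -10, -1) − (-5, -4, 3) = (-2, -6, -4), w · n = 40.
Since n ≠ 0 the lines are not parallel, and w · n = 40 ≠ 0 so they do not intersect; hence they are skew.
Distance = |w · n| / |n| = |40| / √1090 ≈ 1.21.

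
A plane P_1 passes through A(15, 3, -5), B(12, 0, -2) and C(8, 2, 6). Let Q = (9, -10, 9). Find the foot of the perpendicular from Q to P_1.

(4, -8, 6)

AB = (-3, -3, 3), AC = (-7, -1, 11); a normal to P_1 is AB × AC = (-30, 12, -18).
Using A: P_1 has equation -30x + 12y - 18z = -324.
Foot = Q − λn with λ = (n·Q − d)/|n|² = (-552 − (-324))/1368 = -1/6.
Foot = (9, -10, 9) − (-1/6)·(-30, 12, -18) = (4, -8, 6).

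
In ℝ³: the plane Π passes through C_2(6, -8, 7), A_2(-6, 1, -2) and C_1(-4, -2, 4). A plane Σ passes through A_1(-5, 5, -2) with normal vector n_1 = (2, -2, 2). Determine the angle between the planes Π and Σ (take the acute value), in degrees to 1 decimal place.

85.3

C_2A_2 = (-12, 9, -9), C_2C_1 = (-10, 6, -3); a normal to Π is C_2A_2 × C_2C_1 = (27, 54, 18).
Using C_2: Π has equation 27x + 54y + 18z = -144.
Σ: n_1·r = n_1·A_1 gives 2x - 2y + 2z = -24.
cos θ = |n₁·n₂| / (|n₁||n₂|) = |-18| / (√3969 · √12).
θ = arccos(0.08248) ≈ 85.3°.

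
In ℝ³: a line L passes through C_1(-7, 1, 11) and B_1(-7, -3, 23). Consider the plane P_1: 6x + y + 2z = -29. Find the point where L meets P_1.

A direction vector for L is B_1 − C_1 = (0, -4, 12).
Substitute r = (-7, 1, 11) + t(0, -4, 12) into the plane: -19 + 20t = -29, so t = -1/2.
Intersection: (-7, 1, 11) + (-1/2)·(0, -4, 12) = (-7, 3, 5).

(-7, 3, 5)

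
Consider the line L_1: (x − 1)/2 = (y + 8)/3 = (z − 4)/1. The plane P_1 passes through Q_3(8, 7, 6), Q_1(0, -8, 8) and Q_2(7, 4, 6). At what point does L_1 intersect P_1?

L_1 has direction (2, 3, 1) through (1, -8, 4).
Q_3Q_1 = (-8, -15, 2), Q_3Q_2 = (-1, -3, 0); a normal to P_1 is Q_3Q_1 × Q_3Q_2 = (6, -2, 9).
Using Q_3: P_1 has equation 6x - 2y + 9z = 88.
Substitute r = (1, -8, 4) + t(2, 3, 1) into the plane: 58 + 15t = 88, so t = 2.
Intersection: (1, -8, 4) + 2·(2, 3, 1) = (5, -2, 6).

(5, -2, 6)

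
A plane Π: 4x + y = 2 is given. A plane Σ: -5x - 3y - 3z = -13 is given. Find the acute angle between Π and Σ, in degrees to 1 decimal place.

31.7

cos θ = |n₁·n₂| / (|n₁||n₂|) = |-23| / (√17 · √43).
θ = arccos(0.85069) ≈ 31.7°.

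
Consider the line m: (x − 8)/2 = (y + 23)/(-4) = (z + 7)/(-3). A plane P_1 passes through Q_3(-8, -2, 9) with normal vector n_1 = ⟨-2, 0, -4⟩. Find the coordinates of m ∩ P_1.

(0, -7, 5)

m has direction (2, -4, -3) through (8, -23, -7).
P_1: n_1·r = n_1·Q_3 gives -2x - 4z = -20.
Substitute r = (8, -23, -7) + t(2, -4, -3) into the plane: 12 + 8t = -20, so t = -4.
Intersection: (8, -23, -7) + (-4)·(2, -4, -3) = (0, -7, 5).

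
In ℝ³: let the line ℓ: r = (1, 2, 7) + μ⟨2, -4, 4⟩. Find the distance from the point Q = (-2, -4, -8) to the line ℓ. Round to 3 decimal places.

14.866

Taking (1, 2, 7) on ℓ with direction v = (2, -4, 4): w = Q − (1, 2, 7) = (-3, -6, -15), and w × v = (-84, -18, 24).
Distance = |w × v| / |v| = √7956 / √36 ≈ 14.866.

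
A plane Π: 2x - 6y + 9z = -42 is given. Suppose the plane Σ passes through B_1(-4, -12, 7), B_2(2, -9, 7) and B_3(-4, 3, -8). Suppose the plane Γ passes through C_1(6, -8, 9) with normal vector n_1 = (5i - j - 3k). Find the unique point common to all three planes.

(0, 1, -4)

B_1B_2 = (6, 3, 0), B_1B_3 = (0, 15, -15); a normal to Σ is B_1B_2 × B_1B_3 = (-45, 90, 90).
Using B_1: Σ has equation -45x + 90y + 90z = -270.
Γ: n_1·r = n_1·C_1 gives 5x - y - 3z = 11.
Solving the 3×3 linear system 2x - 6y + 9z = -42, -45x + 90y + 90z = -270, 5x - y - 3z = 11 (e.g. by elimination or Cramer's rule, determinant = -5895) gives (0, 1, -4).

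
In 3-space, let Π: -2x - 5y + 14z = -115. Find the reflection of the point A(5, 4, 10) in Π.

λ = (n·A − d)/|n|² = (110 − (-115))/225 = 1.
Reflection = A − 2λn = (5, 4, 10) − 2·(-2, -5, 14) = (9, 14, -18).

(9, 14, -18)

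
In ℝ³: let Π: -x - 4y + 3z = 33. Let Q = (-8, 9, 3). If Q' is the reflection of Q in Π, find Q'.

λ = (n·Q − d)/|n|² = (-19 − 33)/26 = -2.
Reflection = Q − 2λn = (-8, 9, 3) − (-4)·(-1, -4, 3) = (-12, -7, 15).

(-12, -7, 15)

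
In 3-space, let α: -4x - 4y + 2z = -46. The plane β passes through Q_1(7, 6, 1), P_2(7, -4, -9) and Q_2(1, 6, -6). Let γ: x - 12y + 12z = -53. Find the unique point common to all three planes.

Q_1P_2 = (0, -10, -10), Q_1Q_2 = (-6, 0, -7); a normal to β is Q_1P_2 × Q_1Q_2 = (70, 60, -60).
Using Q_1: β has equation 70x + 60y - 60z = 790.
Solving the 3×3 linear system -4x - 4y + 2z = -46, 70x + 60y - 60z = 790, x - 12y + 12z = -53 (e.g. by elimination or Cramer's rule, determinant = 1800) gives (7, 4, -1).

(7, 4, -1)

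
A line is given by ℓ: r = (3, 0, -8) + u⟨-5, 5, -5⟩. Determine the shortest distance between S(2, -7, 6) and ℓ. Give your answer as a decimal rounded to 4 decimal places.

10.6145

Taking (3, 0, -8) on ℓ with direction v = (-5, 5, -5): w = S − (3, 0, -8) = (-1, -7, 14), and w × v = (-35, -75, -40).
Distance = |w × v| / |v| = √8450 / √75 ≈ 10.6145.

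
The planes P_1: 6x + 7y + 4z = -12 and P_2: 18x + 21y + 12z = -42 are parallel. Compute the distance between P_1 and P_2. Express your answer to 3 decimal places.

0.199

Rescale P_2 by 1/3: 6x + 7y + 4z = -14. Then distance = |-12 − (-14)| / √101 ≈ 0.199.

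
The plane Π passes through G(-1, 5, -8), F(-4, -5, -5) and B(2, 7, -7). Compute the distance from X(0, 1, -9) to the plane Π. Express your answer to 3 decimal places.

2.817

GF = (-3, -10, 3), GB = (3, 2, 1); a normal to Π is GF × GB = (-16, 12, 24).
Using G: Π has equation -16x + 12y + 24z = -116.
n·X − d = (-16)·(0) + (12)·(1) + (24)·(-9) − (-116) = -88; |n| = √976.
Distance = |-88| / √976 = 88/√976 ≈ 2.817.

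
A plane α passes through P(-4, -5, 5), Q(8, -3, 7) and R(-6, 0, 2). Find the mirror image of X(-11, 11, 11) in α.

(-5, -1, -13)

PQ = (12, 2, 2), PR = (-2, 5, -3); a normal to α is PQ × PR = (-16, 32, 64).
Using P: α has equation -16x + 32y + 64z = 224.
λ = (n·X − d)/|n|² = (1232 − 224)/5376 = 3/16.
Reflection = X − 2λn = (-11, 11, 11) − (3/8)·(-16, 32, 64) = (-5, -1, -13).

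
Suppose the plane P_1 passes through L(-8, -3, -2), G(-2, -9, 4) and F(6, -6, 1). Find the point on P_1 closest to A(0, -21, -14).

(0, -6, 1)

LG = (6, -6, 6), LF = (14, -3, 3); a normal to P_1 is LG × LF = (0, 66, 66).
Using L: P_1 has equation 66y + 66z = -330.
Foot = A − λn with λ = (n·A − d)/|n|² = (-2310 − (-330))/8712 = -5/22.
Foot = (0, -21, -14) − (-5/22)·(0, 66, 66) = (0, -6, 1).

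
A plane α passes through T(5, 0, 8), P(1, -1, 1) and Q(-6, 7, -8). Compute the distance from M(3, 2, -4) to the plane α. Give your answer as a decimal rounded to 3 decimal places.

TP = (-4, -1, -7), TQ = (-11, 7, -16); a normal to α is TP × TQ = (65, 13, -39).
Using T: α has equation 65x + 13y - 39z = 13.
n·M − d = (65)·(3) + (13)·(2) + (-39)·(-4) − 13 = 364; |n| = √5915.
Distance = |364| / √5915 = 364/√5915 ≈ 4.733.

4.733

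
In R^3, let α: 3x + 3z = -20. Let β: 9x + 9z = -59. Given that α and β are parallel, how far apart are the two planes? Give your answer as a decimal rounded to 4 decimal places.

Rescale β by 1/3: 3x + 3z = -59/3. Then distance = |-20 − (-59/3)| / √18 ≈ 0.0786.

0.0786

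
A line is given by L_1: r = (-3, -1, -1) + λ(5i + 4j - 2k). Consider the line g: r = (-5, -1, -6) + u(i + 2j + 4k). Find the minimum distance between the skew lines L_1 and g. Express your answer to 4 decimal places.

2.3078

Common perpendicular direction n = (5, 4, -2) × (1, 2, 4) = (20, -22, 6).
With w = (-5, -1, -6) − (-3, -1, -1) = (-2, 0, -5), w · n = -70.
Distance = |w · n| / |n| = |-70| / √920 ≈ 2.3078.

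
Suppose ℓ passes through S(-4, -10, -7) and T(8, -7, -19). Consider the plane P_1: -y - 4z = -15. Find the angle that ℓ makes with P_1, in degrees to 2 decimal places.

A direction vector for ℓ is T − S = (12, 3, -12).
sin θ = |n·v| / (|n||v|) = |45| / (√17 · √297) = 0.63330.
θ ≈ 39.29°.

39.29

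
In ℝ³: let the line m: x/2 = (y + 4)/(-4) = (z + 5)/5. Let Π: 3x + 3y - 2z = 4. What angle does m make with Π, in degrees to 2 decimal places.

m has direction (2, -4, 5) through (0, -4, -5).
sin θ = |n·v| / (|n||v|) = |-16| / (√22 · √45) = 0.50851.
θ ≈ 30.56°.

30.56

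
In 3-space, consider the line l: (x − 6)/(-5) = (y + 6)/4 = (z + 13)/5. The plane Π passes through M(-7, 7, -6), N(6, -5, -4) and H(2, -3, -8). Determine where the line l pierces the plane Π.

l has direction (-5, 4, 5) through (6, -6, -13).
MN = (13, -12, 2), MH = (9, -10, -2); a normal to Π is MN × MH = (44, 44, -22).
Using M: Π has equation 44x + 44y - 22z = 132.
Substitute r = (6, -6, -13) + t(-5, 4, 5) into the plane: 286 + (-154)t = 132, so t = 1.
Intersection: (6, -6, -13) + 1·(-5, 4, 5) = (1, -2, -8).

(1, -2, -8)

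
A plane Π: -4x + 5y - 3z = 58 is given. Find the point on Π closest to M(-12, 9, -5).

Foot = M − λn with λ = (n·M − d)/|n|² = (108 − 58)/50 = 1.
Foot = (-12, 9, -5) − 1·(-4, 5, -3) = (-8, 4, -2).

(-8, 4, -2)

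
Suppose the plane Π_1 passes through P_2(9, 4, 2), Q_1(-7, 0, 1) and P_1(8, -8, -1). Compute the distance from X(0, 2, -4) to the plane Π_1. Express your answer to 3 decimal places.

5.336

P_2Q_1 = (-16, -4, -1), P_2P_1 = (-1, -12, -3); a normal to Π_1 is P_2Q_1 × P_2P_1 = (0, -47, 188).
Using P_2: Π_1 has equation -47y + 188z = 188.
n·X − d = (0)·(0) + (-47)·(2) + (188)·(-4) − 188 = -1034; |n| = √37553.
Distance = |-1034| / √37553 = 1034/√37553 ≈ 5.336.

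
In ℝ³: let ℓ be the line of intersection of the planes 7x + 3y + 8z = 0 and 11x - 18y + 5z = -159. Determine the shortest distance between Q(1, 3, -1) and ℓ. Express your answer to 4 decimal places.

5.1606

Direction of ℓ: (7, 3, 8) × (11, -18, 5) = (159, 53, -159).
A point on ℓ: solving the two plane equations with x = -6 gives (-6, 6, 3).
Taking (-6, 6, 3) on ℓ with direction v = (159, 53, -159): w = Q − (-6, 6, 3) = (7, -3, -4), and w × v = (689, 477, 848).
Distance = |w × v| / |v| = √1421354 / √53371 ≈ 5.1606.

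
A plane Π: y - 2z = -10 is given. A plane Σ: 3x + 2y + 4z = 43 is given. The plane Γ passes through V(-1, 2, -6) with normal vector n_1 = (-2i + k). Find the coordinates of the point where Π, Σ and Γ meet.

(5, 2, 6)

Γ: n_1·r = n_1·V gives -2x + z = -4.
Solving the 3×3 linear system y - 2z = -10, 3x + 2y + 4z = 43, -2x + z = -4 (e.g. by elimination or Cramer's rule, determinant = -19) gives (5, 2, 6).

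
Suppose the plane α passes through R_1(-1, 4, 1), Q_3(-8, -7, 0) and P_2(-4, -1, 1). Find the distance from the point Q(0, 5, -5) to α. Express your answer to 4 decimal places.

R_1Q_3 = (-7, -11, -1), R_1P_2 = (-3, -5, 0); a normal to α is R_1Q_3 × R_1P_2 = (-5, 3, 2).
Using R_1: α has equation -5x + 3y + 2z = 19.
n·Q − d = (-5)·(0) + (3)·(5) + (2)·(-5) − 19 = -14; |n| = √38.
Distance = |-14| / √38 = 14/√38 ≈ 2.2711.

2.2711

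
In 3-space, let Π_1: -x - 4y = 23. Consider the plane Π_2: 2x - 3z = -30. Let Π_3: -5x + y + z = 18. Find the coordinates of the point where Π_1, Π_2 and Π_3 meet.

Solving the 3×3 linear system -x - 4y = 23, 2x - 3z = -30, -5x + y + z = 18 (e.g. by elimination or Cramer's rule, determinant = -55) gives (-3, -5, 8).

(-3, -5, 8)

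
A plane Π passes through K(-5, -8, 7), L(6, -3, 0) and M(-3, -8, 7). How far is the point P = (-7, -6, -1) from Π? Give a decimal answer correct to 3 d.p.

KL = (11, 5, -7), KM = (2, 0, 0); a normal to Π is KL × KM = (0, -14, -10).
Using K: Π has equation -14y - 10z = 42.
n·P − d = (0)·(-7) + (-14)·(-6) + (-10)·(-1) − 42 = 52; |n| = √296.
Distance = |52| / √296 = 52/√296 ≈ 3.022.

3.022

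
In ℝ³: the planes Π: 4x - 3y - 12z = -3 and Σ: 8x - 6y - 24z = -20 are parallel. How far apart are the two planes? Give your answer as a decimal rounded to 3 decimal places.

0.538

Rescale Σ by 1/2: 4x - 3y - 12z = -10. Then distance = |-3 − (-10)| / √169 ≈ 0.538.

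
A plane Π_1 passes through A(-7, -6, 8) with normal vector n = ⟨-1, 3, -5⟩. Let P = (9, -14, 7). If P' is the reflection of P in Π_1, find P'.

(7, -8, -3)

Π_1: n·r = n·A gives -x + 3y - 5z = -51.
λ = (n·P − d)/|n|² = (-86 − (-51))/35 = -1.
Reflection = P − 2λn = (9, -14, 7) − (-2)·(-1, 3, -5) = (7, -8, -3).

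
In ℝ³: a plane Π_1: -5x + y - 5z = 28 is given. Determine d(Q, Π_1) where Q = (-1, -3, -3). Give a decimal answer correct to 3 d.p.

n·Q − d = (-5)·(-1) + (1)·(-3) + (-5)·(-3) − 28 = -11; |n| = √51.
Distance = |-11| / √51 = 11/√51 ≈ 1.540.

1.540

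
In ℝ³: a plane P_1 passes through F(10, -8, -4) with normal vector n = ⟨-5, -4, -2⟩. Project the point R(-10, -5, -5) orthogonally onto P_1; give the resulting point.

(0, 3, -1)

P_1: n·r = n·F gives -5x - 4y - 2z = -10.
Foot = R − λn with λ = (n·R − d)/|n|² = (80 − (-10))/45 = 2.
Foot = (-10, -5, -5) − 2·(-5, -4, -2) = (0, 3, -1).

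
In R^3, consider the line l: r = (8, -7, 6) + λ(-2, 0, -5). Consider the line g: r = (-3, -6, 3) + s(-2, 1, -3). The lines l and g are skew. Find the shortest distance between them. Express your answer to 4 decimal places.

6.7082

Common perpendicular direction n = (-2, 0, -5) × (-2, 1, -3) = (5, 4, -2).
With w = (-3, -6, 3) − (8, -7, 6) = (-11, 1, -3), w · n = -45.
Distance = |w · n| / |n| = |-45| / √45 ≈ 6.7082.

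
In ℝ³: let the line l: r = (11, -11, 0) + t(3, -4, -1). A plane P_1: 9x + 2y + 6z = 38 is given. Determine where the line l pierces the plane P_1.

Substitute r = (11, -11, 0) + t(3, -4, -1) into the plane: 77 + 13t = 38, so t = -3.
Intersection: (11, -11, 0) + (-3)·(3, -4, -1) = (2, 1, 3).

(2, 1, 3)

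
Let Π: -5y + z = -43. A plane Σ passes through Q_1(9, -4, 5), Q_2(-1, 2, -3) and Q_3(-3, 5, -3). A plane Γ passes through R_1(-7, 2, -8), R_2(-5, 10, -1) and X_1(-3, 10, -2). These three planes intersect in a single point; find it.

Q_1Q_2 = (-10, 6, -8), Q_1Q_3 = (-12, 9, -8); a normal to Σ is Q_1Q_2 × Q_1Q_3 = (24, 16, -18).
Using Q_1: Σ has equation 24x + 16y - 18z = 62.
R_1R_2 = (2, 8, 7), R_1X_1 = (4, 8, 6); a normal to Γ is R_1R_2 × R_1X_1 = (-8, 16, -16).
Using R_1: Γ has equation -8x + 16y - 16z = 216.
Solving the 3×3 linear system -5y + z = -43, 24x + 16y - 18z = 62, -8x + 16y - 16z = 216 (e.g. by elimination or Cramer's rule, determinant = -2128) gives (-5, 8, -3).

(-5, 8, -3)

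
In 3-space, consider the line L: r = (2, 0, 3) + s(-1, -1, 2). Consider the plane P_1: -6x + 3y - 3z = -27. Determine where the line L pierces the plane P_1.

(0, -2, 7)

Substitute r = (2, 0, 3) + t(-1, -1, 2) into the plane: -21 + (-3)t = -27, so t = 2.
Intersection: (2, 0, 3) + 2·(-1, -1, 2) = (0, -2, 7).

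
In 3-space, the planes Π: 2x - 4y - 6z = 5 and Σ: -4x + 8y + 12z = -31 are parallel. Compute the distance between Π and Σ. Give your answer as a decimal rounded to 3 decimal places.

1.403

Rescale Σ by 1/(-2): 2x - 4y - 6z = 31/2. Then distance = |5 − (31/2)| / √56 ≈ 1.403.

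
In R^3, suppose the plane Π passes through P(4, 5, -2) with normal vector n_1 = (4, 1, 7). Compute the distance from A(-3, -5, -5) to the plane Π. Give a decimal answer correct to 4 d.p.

Π: n_1·r = n_1·P gives 4x + y + 7z = 7.
n·A − d = (4)·(-3) + (1)·(-5) + (7)·(-5) − 7 = -59; |n| = √66.
Distance = |-59| / √66 = 59/√66 ≈ 7.2624.

7.2624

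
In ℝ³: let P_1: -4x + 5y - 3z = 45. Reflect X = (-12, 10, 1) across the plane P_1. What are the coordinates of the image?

(-4, 0, 7)

λ = (n·X − d)/|n|² = (95 − 45)/50 = 1.
Reflection = X − 2λn = (-12, 10, 1) − 2·(-4, 5, -3) = (-4, 0, 7).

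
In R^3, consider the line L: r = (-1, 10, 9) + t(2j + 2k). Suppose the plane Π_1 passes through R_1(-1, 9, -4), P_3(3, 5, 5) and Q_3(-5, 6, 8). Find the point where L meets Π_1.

R_1P_3 = (4, -4, 9), R_1Q_3 = (-4, -3, 12); a normal to Π_1 is R_1P_3 × R_1Q_3 = (-21, -84, -28).
Using R_1: Π_1 has equation -21x - 84y - 28z = -623.
Substitute r = (-1, 10, 9) + t(0, 2, 2) into the plane: -1071 + (-224)t = -623, so t = -2.
Intersection: (-1, 10, 9) + (-2)·(0, 2, 2) = (-1, 6, 5).

(-1, 6, 5)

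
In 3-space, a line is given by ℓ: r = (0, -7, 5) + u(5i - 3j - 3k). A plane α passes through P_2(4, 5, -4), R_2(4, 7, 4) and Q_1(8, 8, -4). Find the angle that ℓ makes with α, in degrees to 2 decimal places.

P_2R_2 = (0, 2, 8), P_2Q_1 = (4, 3, 0); a normal to α is P_2R_2 × P_2Q_1 = (-24, 32, -8).
Using P_2: α has equation -24x + 32y - 8z = 96.
sin θ = |n·v| / (|n||v|) = |-192| / (√1664 · √43) = 0.71778.
θ ≈ 45.87°.

45.87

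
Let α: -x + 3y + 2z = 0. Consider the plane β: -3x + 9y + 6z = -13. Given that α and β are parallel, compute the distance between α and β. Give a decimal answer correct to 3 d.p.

Rescale β by 1/3: -x + 3y + 2z = -13/3. Then distance = |0 − (-13/3)| / √14 ≈ 1.158.

1.158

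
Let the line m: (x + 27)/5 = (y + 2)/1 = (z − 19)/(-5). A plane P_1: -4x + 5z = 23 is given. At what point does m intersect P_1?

(-7, 2, -1)

m has direction (5, 1, -5) through (-27, -2, 19).
Substitute r = (-27, -2, 19) + t(5, 1, -5) into the plane: 203 + (-45)t = 23, so t = 4.
Intersection: (-27, -2, 19) + 4·(5, 1, -5) = (-7, 2, -1).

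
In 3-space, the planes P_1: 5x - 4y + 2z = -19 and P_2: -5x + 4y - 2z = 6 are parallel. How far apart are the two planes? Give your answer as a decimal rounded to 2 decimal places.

Rescale P_2 by 1/(-1): 5x - 4y + 2z = -6. Then distance = |-19 − (-6)| / √45 ≈ 1.94.

1.94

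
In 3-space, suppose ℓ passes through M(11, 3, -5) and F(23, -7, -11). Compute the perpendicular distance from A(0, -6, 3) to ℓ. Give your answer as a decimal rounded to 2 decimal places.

15.40

A direction vector for ℓ is F − M = (12, -10, -6).
Taking (11, 3, -5) on ℓ with direction v = (12, -10, -6): w = A − (11, 3, -5) = (-11, -9, 8), and w × v = (134, 30, 218).
Distance = |w × v| / |v| = √66380 / √280 ≈ 15.40.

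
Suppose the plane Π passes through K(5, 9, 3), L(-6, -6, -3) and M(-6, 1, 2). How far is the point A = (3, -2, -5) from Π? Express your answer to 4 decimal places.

KL = (-11, -15, -6), KM = (-11, -8, -1); a normal to Π is KL × KM = (-33, 55, -77).
Using K: Π has equation -33x + 55y - 77z = 99.
n·A − d = (-33)·(3) + (55)·(-2) + (-77)·(-5) − 99 = 77; |n| = √10043.
Distance = |77| / √10043 = 77/√10043 ≈ 0.7683.

0.7683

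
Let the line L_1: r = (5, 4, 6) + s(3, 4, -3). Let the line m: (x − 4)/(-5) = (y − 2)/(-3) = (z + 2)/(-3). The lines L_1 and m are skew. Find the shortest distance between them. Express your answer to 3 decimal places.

m has direction (-5, -3, -3) through (4, 2, -2).
Common perpendicular direction n = (3, 4, -3) × (-5, -3, -3) = (-21, 24, 11).
With w = (4, 2, -2) − (5, 4, 6) = (-1, -2, -8), w · n = -115.
Distance = |w · n| / |n| = |-115| / √1138 ≈ 3.409.

3.409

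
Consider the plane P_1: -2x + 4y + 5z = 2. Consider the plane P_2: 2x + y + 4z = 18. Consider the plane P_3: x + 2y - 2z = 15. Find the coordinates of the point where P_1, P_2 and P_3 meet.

(7, 4, 0)

Solving the 3×3 linear system -2x + 4y + 5z = 2, 2x + y + 4z = 18, x + 2y - 2z = 15 (e.g. by elimination or Cramer's rule, determinant = 67) gives (7, 4, 0).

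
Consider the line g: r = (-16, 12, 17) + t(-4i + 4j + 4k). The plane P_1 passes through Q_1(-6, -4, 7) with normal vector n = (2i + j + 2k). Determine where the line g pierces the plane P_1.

P_1: n·r = n·Q_1 gives 2x + y + 2z = -2.
Substitute r = (-16, 12, 17) + t(-4, 4, 4) into the plane: 14 + 4t = -2, so t = -4.
Intersection: (-16, 12, 17) + (-4)·(-4, 4, 4) = (0, -4, 1).

(0, -4, 1)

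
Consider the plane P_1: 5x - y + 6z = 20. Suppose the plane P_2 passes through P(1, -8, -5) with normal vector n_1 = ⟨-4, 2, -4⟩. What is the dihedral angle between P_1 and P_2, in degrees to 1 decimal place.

P_2: n_1·r = n_1·P gives -4x + 2y - 4z = 0.
cos θ = |n₁·n₂| / (|n₁||n₂|) = |-46| / (√62 · √36).
θ = arccos(0.97367) ≈ 13.2°.

13.2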